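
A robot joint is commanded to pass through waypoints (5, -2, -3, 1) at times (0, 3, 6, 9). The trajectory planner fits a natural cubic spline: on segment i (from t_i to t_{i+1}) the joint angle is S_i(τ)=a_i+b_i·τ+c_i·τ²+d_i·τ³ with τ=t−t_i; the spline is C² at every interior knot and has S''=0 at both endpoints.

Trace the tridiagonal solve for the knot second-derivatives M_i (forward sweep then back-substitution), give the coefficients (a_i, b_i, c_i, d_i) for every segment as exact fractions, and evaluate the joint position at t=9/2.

Δ: Δ0=-7/3, Δ1=-1/3, Δ2=4/3
row 1: diag=12, rhs=12; c'=1/4, d'=1
row 2: denom=12−3·1/4=45/4; d'=(10−3·1)/(45/4)=28/45
back: M2=28/45
back: M1=1−1/4·28/45=38/45
M: M0=0, M1=38/45, M2=28/45, M3=0
seg 0: a=5, c=M0/2=0, d=(M1−M0)/(6·3)=19/405, b=Δ0−h0·(2M0+M1)/6=-124/45
seg 1: a=-2, c=M1/2=19/45, d=(M2−M1)/(6·3)=-1/81, b=Δ1−h1·(2M1+M2)/6=-67/45
seg 2: a=-3, c=M2/2=14/45, d=(M3−M2)/(6·3)=-14/405, b=Δ2−h2·(2M2+M3)/6=32/45
t_q=9/2 → seg 1, τ=3/2; S=-2+-67/45·τ+19/45·τ²+-1/81·τ³=-133/40

  seg 0: a=5 b=-124/45 c=0 d=19/405
  seg 1: a=-2 b=-67/45 c=19/45 d=-1/81
  seg 2: a=-3 b=32/45 c=14/45 d=-14/405
S(9/2) = -133/40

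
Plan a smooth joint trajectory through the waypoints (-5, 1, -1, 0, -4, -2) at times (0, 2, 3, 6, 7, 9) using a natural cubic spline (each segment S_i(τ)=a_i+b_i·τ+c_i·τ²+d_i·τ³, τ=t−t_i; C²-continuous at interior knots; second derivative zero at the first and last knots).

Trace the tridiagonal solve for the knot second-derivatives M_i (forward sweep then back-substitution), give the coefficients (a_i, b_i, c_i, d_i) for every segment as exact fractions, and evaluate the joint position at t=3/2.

  seg 0: a=-5 b=27841/5655 c=0 d=-2719/5655
  seg 1: a=1 b=-4787/5655 c=-5438/1885 d=9791/5655
  seg 2: a=-1 b=-8042/5655 c=4353/1885 d=-50/87
  seg 3: a=0 b=-17438/5655 c=-5397/1885 d=11009/5655
  seg 4: a=-4 b=-16793/5655 c=5612/1885 d=-2806/5655
S(3/2) = 11493/15080

Δ: Δ0=3, Δ1=-2, Δ2=1/3, Δ3=-4, Δ4=1
row 1: diag=6, rhs=-30; c'=1/6, d'=-5
row 2: denom=8−1·1/6=47/6; d'=(14−1·-5)/(47/6)=114/47
row 3: denom=8−3·18/47=322/47; d'=(-26−3·114/47)/(322/47)=-34/7
row 4: denom=6−1·47/322=1885/322; d'=(30−1·-34/7)/(1885/322)=11224/1885
back: M4=11224/1885
back: M3=-34/7−47/322·11224/1885=-10794/1885
back: M2=114/47−18/47·-10794/1885=8706/1885
back: M1=-5−1/6·8706/1885=-10876/1885
M: M0=0, M1=-10876/1885, M2=8706/1885, M3=-10794/1885, M4=11224/1885, M5=0
seg 0: a=-5, c=M0/2=0, d=(M1−M0)/(6·2)=-2719/5655, b=Δ0−h0·(2M0+M1)/6=27841/5655
seg 1: a=1, c=M1/2=-5438/1885, d=(M2−M1)/(6·1)=9791/5655, b=Δ1−h1·(2M1+M2)/6=-4787/5655
seg 2: a=-1, c=M2/2=4353/1885, d=(M3−M2)/(6·3)=-50/87, b=Δ2−h2·(2M2+M3)/6=-8042/5655
seg 3: a=0, c=M3/2=-5397/1885, d=(M4−M3)/(6·1)=11009/5655, b=Δ3−h3·(2M3+M4)/6=-17438/5655
seg 4: a=-4, c=M4/2=5612/1885, d=(M5−M4)/(6·2)=-2806/5655, b=Δ4−h4·(2M4+M5)/6=-16793/5655
t_q=3/2 → seg 0, τ=3/2; S=-5+27841/5655·τ+0·τ²+-2719/5655·τ³=11493/15080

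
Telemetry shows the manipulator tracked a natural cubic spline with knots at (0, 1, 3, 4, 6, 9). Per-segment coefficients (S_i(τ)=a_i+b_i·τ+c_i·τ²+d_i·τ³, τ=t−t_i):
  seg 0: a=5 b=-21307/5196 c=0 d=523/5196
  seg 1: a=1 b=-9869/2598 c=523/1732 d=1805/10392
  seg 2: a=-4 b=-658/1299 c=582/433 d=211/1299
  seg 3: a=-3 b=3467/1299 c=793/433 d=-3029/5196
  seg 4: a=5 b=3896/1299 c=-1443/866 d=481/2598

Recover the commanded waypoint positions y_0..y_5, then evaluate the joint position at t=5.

y_0 = S_0(0) = a_0 = 5
y_1 = S_1(0) = a_1 = 1
y_2 = S_2(0) = a_2 = -4
y_3 = S_3(0) = a_3 = -3
y_4 = S_4(0) = a_4 = 5
y_5 = S_4(3) = 4
t_q=5 is in segment 3 (τ=1); S_3(τ)=1589/1732

y_0=5 y_1=1 y_2=-4 y_3=-3 y_4=5 y_5=4
S(5) = 1589/1732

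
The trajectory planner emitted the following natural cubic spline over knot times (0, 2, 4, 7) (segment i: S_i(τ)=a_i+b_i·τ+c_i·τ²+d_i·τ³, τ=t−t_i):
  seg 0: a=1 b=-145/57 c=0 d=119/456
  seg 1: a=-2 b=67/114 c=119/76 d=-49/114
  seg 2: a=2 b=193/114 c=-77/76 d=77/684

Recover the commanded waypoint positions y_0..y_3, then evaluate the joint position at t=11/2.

y_0 = S_0(0) = a_0 = 1
y_1 = S_1(0) = a_1 = -2
y_2 = S_2(0) = a_2 = 2
y_3 = S_2(3) = 1
t_q=11/2 is in segment 2 (τ=3/2); S_2(τ)=1605/608

y_0=1 y_1=-2 y_2=2 y_3=1
S(11/2) = 1605/608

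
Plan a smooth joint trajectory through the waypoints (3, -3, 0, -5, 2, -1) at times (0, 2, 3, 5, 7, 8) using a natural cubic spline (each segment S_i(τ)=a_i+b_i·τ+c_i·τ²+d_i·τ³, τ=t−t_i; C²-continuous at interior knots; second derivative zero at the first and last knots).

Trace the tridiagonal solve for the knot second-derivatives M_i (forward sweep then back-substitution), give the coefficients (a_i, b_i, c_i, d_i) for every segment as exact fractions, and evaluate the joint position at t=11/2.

  seg 0: a=3 b=-1937/349 c=0 d=445/698
  seg 1: a=-3 b=733/349 c=1335/349 d=-1021/349
  seg 2: a=0 b=340/349 c=-1728/349 d=4487/2792
  seg 3: a=-5 b=317/698 c=6549/1396 d=-4423/2792
  seg 4: a=2 b=73/349 c=-1680/349 d=560/349
S(11/2) = -84835/22336

Δ: Δ0=-3, Δ1=3, Δ2=-5/2, Δ3=7/2, Δ4=-3
row 1: diag=6, rhs=36; c'=1/6, d'=6
row 2: denom=6−1·1/6=35/6; d'=(-33−1·6)/(35/6)=-234/35
row 3: denom=8−2·12/35=256/35; d'=(36−2·-234/35)/(256/35)=27/4
row 4: denom=6−2·35/128=349/64; d'=(-39−2·27/4)/(349/64)=-3360/349
back: M4=-3360/349
back: M3=27/4−35/128·-3360/349=6549/698
back: M2=-234/35−12/35·6549/698=-3456/349
back: M1=6−1/6·-3456/349=2670/349
M: M0=0, M1=2670/349, M2=-3456/349, M3=6549/698, M4=-3360/349, M5=0
seg 0: a=3, c=M0/2=0, d=(M1−M0)/(6·2)=445/698, b=Δ0−h0·(2M0+M1)/6=-1937/349
seg 1: a=-3, c=M1/2=1335/349, d=(M2−M1)/(6·1)=-1021/349, b=Δ1−h1·(2M1+M2)/6=733/349
seg 2: a=0, c=M2/2=-1728/349, d=(M3−M2)/(6·2)=4487/2792, b=Δ2−h2·(2M2+M3)/6=340/349
seg 3: a=-5, c=M3/2=6549/1396, d=(M4−M3)/(6·2)=-4423/2792, b=Δ3−h3·(2M3+M4)/6=317/698
seg 4: a=2, c=M4/2=-1680/349, d=(M5−M4)/(6·1)=560/349, b=Δ4−h4·(2M4+M5)/6=73/349
t_q=11/2 → seg 3, τ=1/2; S=-5+317/698·τ+6549/1396·τ²+-4423/2792·τ³=-84835/22336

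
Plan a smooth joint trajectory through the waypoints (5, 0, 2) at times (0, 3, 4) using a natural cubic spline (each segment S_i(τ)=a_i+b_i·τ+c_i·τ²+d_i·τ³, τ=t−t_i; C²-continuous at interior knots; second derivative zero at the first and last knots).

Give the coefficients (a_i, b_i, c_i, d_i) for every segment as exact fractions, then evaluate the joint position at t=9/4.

  seg 0: a=5 b=-73/24 c=0 d=11/72
  seg 1: a=0 b=13/12 c=11/8 d=-11/24
S(9/4) = -53/512

Δ: Δ0=-5/3, Δ1=2
row 1: diag=8, rhs=22; c'=1/8, d'=11/4
back: M1=11/4
M: M0=0, M1=11/4, M2=0
seg 0: a=5, c=M0/2=0, d=(M1−M0)/(6·3)=11/72, b=Δ0−h0·(2M0+M1)/6=-73/24
seg 1: a=0, c=M1/2=11/8, d=(M2−M1)/(6·1)=-11/24, b=Δ1−h1·(2M1+M2)/6=13/12
t_q=9/4 → seg 0, τ=9/4; S=5+-73/24·τ+0·τ²+11/72·τ³=-53/512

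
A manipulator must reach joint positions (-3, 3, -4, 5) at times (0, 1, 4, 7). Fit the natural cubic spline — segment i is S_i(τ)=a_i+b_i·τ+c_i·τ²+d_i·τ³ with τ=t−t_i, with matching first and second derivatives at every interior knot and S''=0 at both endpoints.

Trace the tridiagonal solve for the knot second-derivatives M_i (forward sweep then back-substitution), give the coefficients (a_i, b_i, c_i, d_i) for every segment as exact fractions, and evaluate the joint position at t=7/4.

  seg 0: a=-3 b=22/3 c=0 d=-4/3
  seg 1: a=3 b=10/3 c=-4 d=19/27
  seg 2: a=-4 b=-5/3 c=7/3 d=-7/27
S(7/4) = 227/64

Δ: Δ0=6, Δ1=-7/3, Δ2=3
row 1: diag=8, rhs=-50; c'=3/8, d'=-25/4
row 2: denom=12−3·3/8=87/8; d'=(32−3·-25/4)/(87/8)=14/3
back: M2=14/3
back: M1=-25/4−3/8·14/3=-8
M: M0=0, M1=-8, M2=14/3, M3=0
seg 0: a=-3, c=M0/2=0, d=(M1−M0)/(6·1)=-4/3, b=Δ0−h0·(2M0+M1)/6=22/3
seg 1: a=3, c=M1/2=-4, d=(M2−M1)/(6·3)=19/27, b=Δ1−h1·(2M1+M2)/6=10/3
seg 2: a=-4, c=M2/2=7/3, d=(M3−M2)/(6·3)=-7/27, b=Δ2−h2·(2M2+M3)/6=-5/3
t_q=7/4 → seg 1, τ=3/4; S=3+10/3·τ+-4·τ²+19/27·τ³=227/64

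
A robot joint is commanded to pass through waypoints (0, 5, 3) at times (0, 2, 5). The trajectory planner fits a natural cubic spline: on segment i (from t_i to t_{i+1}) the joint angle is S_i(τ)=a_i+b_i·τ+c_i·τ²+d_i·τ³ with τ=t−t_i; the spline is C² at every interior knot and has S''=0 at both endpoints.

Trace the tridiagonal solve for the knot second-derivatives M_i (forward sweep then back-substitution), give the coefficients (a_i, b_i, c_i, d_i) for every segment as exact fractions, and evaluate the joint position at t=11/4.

Δ: Δ0=5/2, Δ1=-2/3
row 1: diag=10, rhs=-19; c'=3/10, d'=-19/10
back: M1=-19/10
M: M0=0, M1=-19/10, M2=0
seg 0: a=0, c=M0/2=0, d=(M1−M0)/(6·2)=-19/120, b=Δ0−h0·(2M0+M1)/6=47/15
seg 1: a=5, c=M1/2=-19/20, d=(M2−M1)/(6·3)=19/180, b=Δ1−h1·(2M1+M2)/6=37/30
t_q=11/4 → seg 1, τ=3/4; S=5+37/30·τ+-19/20·τ²+19/180·τ³=6957/1280

  seg 0: a=0 b=47/15 c=0 d=-19/120
  seg 1: a=5 b=37/30 c=-19/20 d=19/180
S(11/4) = 6957/1280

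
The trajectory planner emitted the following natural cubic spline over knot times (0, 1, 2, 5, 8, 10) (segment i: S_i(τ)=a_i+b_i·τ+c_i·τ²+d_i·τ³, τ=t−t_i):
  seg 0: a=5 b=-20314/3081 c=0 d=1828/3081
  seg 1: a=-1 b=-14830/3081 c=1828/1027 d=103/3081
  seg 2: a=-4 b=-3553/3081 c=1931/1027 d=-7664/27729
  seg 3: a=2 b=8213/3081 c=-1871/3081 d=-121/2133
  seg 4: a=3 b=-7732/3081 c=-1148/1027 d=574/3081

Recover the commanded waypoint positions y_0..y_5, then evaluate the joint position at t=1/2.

y_0=5 y_1=-1 y_2=-4 y_3=2 y_4=3 y_5=-5
S(1/2) = 3651/2054

y_0 = S_0(0) = a_0 = 5
y_1 = S_1(0) = a_1 = -1
y_2 = S_2(0) = a_2 = -4
y_3 = S_3(0) = a_3 = 2
y_4 = S_4(0) = a_4 = 3
y_5 = S_4(2) = -5
t_q=1/2 is in segment 0 (τ=1/2); S_0(τ)=3651/2054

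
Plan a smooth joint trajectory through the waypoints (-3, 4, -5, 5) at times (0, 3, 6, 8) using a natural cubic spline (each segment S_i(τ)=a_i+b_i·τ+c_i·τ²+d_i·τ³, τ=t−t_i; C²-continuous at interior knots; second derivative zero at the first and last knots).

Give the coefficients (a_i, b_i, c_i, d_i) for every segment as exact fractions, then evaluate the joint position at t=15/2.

Δ: Δ0=7/3, Δ1=-3, Δ2=5
row 1: diag=12, rhs=-32; c'=1/4, d'=-8/3
row 2: denom=10−3·1/4=37/4; d'=(48−3·-8/3)/(37/4)=224/37
back: M2=224/37
back: M1=-8/3−1/4·224/37=-464/111
M: M0=0, M1=-464/111, M2=224/37, M3=0
seg 0: a=-3, c=M0/2=0, d=(M1−M0)/(6·3)=-232/999, b=Δ0−h0·(2M0+M1)/6=491/111
seg 1: a=4, c=M1/2=-232/111, d=(M2−M1)/(6·3)=568/999, b=Δ1−h1·(2M1+M2)/6=-205/111
seg 2: a=-5, c=M2/2=112/37, d=(M3−M2)/(6·2)=-56/111, b=Δ2−h2·(2M2+M3)/6=107/111
t_q=15/2 → seg 2, τ=3/2; S=-5+107/111·τ+112/37·τ²+-56/111·τ³=115/74

  seg 0: a=-3 b=491/111 c=0 d=-232/999
  seg 1: a=4 b=-205/111 c=-232/111 d=568/999
  seg 2: a=-5 b=107/111 c=112/37 d=-56/111
S(15/2) = 115/74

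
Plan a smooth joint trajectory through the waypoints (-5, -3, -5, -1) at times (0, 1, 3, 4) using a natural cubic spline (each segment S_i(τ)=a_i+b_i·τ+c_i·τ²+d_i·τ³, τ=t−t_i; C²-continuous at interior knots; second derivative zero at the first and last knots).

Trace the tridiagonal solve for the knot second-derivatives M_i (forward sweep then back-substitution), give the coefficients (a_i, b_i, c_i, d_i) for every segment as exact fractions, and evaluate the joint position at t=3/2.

Δ: Δ0=2, Δ1=-1, Δ2=4
row 1: diag=6, rhs=-18; c'=1/3, d'=-3
row 2: denom=6−2·1/3=16/3; d'=(30−2·-3)/(16/3)=27/4
back: M2=27/4
back: M1=-3−1/3·27/4=-21/4
M: M0=0, M1=-21/4, M2=27/4, M3=0
seg 0: a=-5, c=M0/2=0, d=(M1−M0)/(6·1)=-7/8, b=Δ0−h0·(2M0+M1)/6=23/8
seg 1: a=-3, c=M1/2=-21/8, d=(M2−M1)/(6·2)=1, b=Δ1−h1·(2M1+M2)/6=1/4
seg 2: a=-5, c=M2/2=27/8, d=(M3−M2)/(6·1)=-9/8, b=Δ2−h2·(2M2+M3)/6=7/4
t_q=3/2 → seg 1, τ=1/2; S=-3+1/4·τ+-21/8·τ²+1·τ³=-109/32

  seg 0: a=-5 b=23/8 c=0 d=-7/8
  seg 1: a=-3 b=1/4 c=-21/8 d=1
  seg 2: a=-5 b=7/4 c=27/8 d=-9/8
S(3/2) = -109/32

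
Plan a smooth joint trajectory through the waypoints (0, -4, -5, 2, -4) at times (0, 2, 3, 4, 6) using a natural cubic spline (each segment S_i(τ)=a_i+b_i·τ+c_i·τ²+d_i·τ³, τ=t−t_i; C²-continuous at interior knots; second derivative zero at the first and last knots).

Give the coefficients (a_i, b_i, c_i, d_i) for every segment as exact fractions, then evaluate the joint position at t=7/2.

Δ: Δ0=-2, Δ1=-1, Δ2=7, Δ3=-3
row 1: diag=6, rhs=6; c'=1/6, d'=1
row 2: denom=4−1·1/6=23/6; d'=(48−1·1)/(23/6)=282/23
row 3: denom=6−1·6/23=132/23; d'=(-60−1·282/23)/(132/23)=-277/22
back: M3=-277/22
back: M2=282/23−6/23·-277/22=171/11
back: M1=1−1/6·171/11=-35/22
M: M0=0, M1=-35/22, M2=171/11, M3=-277/22, M4=0
seg 0: a=0, c=M0/2=0, d=(M1−M0)/(6·2)=-35/264, b=Δ0−h0·(2M0+M1)/6=-97/66
seg 1: a=-4, c=M1/2=-35/44, d=(M2−M1)/(6·1)=377/132, b=Δ1−h1·(2M1+M2)/6=-101/33
seg 2: a=-5, c=M2/2=171/22, d=(M3−M2)/(6·1)=-619/132, b=Δ2−h2·(2M2+M3)/6=47/12
seg 3: a=2, c=M3/2=-277/44, d=(M4−M3)/(6·2)=277/264, b=Δ3−h3·(2M3+M4)/6=178/33
t_q=7/2 → seg 2, τ=1/2; S=-5+47/12·τ+171/22·τ²+-619/132·τ³=-593/352

  seg 0: a=0 b=-97/66 c=0 d=-35/264
  seg 1: a=-4 b=-101/33 c=-35/44 d=377/132
  seg 2: a=-5 b=47/12 c=171/22 d=-619/132
  seg 3: a=2 b=178/33 c=-277/44 d=277/264
S(7/2) = -593/352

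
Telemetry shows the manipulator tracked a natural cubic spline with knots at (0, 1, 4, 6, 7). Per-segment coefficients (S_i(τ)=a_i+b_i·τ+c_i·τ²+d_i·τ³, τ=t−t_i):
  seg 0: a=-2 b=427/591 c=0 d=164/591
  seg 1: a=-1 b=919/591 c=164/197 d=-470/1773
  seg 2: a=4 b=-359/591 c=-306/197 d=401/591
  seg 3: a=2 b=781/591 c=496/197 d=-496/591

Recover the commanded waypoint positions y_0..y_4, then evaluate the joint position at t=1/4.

y_0=-2 y_1=-1 y_2=4 y_3=2 y_4=5
S(1/4) = -5721/3152

y_0 = S_0(0) = a_0 = -2
y_1 = S_1(0) = a_1 = -1
y_2 = S_2(0) = a_2 = 4
y_3 = S_3(0) = a_3 = 2
y_4 = S_3(1) = 5
t_q=1/4 is in segment 0 (τ=1/4); S_0(τ)=-5721/3152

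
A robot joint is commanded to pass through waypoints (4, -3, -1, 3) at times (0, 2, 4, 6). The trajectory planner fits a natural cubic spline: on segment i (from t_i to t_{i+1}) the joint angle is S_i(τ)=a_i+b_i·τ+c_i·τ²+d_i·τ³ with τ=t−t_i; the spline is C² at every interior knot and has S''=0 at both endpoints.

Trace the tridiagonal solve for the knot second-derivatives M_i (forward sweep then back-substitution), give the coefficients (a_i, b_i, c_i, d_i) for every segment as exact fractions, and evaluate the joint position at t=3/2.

Δ: Δ0=-7/2, Δ1=1, Δ2=2
row 1: diag=8, rhs=27; c'=1/4, d'=27/8
row 2: denom=8−2·1/4=15/2; d'=(6−2·27/8)/(15/2)=-1/10
back: M2=-1/10
back: M1=27/8−1/4·-1/10=17/5
M: M0=0, M1=17/5, M2=-1/10, M3=0
seg 0: a=4, c=M0/2=0, d=(M1−M0)/(6·2)=17/60, b=Δ0−h0·(2M0+M1)/6=-139/30
seg 1: a=-3, c=M1/2=17/10, d=(M2−M1)/(6·2)=-7/24, b=Δ1−h1·(2M1+M2)/6=-37/30
seg 2: a=-1, c=M2/2=-1/20, d=(M3−M2)/(6·2)=1/120, b=Δ2−h2·(2M2+M3)/6=31/15
t_q=3/2 → seg 0, τ=3/2; S=4+-139/30·τ+0·τ²+17/60·τ³=-319/160

  seg 0: a=4 b=-139/30 c=0 d=17/60
  seg 1: a=-3 b=-37/30 c=17/10 d=-7/24
  seg 2: a=-1 b=31/15 c=-1/20 d=1/120
S(3/2) = -319/160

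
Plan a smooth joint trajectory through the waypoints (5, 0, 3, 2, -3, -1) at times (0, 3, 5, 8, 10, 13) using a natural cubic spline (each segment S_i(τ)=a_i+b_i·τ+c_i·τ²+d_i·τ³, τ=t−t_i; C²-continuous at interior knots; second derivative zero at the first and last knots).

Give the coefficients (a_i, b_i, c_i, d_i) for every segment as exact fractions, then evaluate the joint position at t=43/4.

Δ: Δ0=-5/3, Δ1=3/2, Δ2=-1/3, Δ3=-5/2, Δ4=2/3
row 1: diag=10, rhs=19; c'=1/5, d'=19/10
row 2: denom=10−2·1/5=48/5; d'=(-11−2·19/10)/(48/5)=-37/24
row 3: denom=10−3·5/16=145/16; d'=(-13−3·-37/24)/(145/16)=-134/145
row 4: denom=10−2·32/145=1386/145; d'=(19−2·-134/145)/(1386/145)=3023/1386
back: M4=3023/1386
back: M3=-134/145−32/145·3023/1386=-974/693
back: M2=-37/24−5/16·-974/693=-764/693
back: M1=19/10−1/5·-764/693=2939/1386
M: M0=0, M1=2939/1386, M2=-764/693, M3=-974/693, M4=3023/1386, M5=0
seg 0: a=5, c=M0/2=0, d=(M1−M0)/(6·3)=2939/24948, b=Δ0−h0·(2M0+M1)/6=-7559/2772
seg 1: a=0, c=M1/2=2939/2772, d=(M2−M1)/(6·2)=-1489/5544, b=Δ1−h1·(2M1+M2)/6=629/1386
seg 2: a=3, c=M2/2=-382/693, d=(M3−M2)/(6·3)=-5/297, b=Δ2−h2·(2M2+M3)/6=340/231
seg 3: a=2, c=M3/2=-487/693, d=(M4−M3)/(6·2)=1657/5544, b=Δ3−h3·(2M3+M4)/6=-529/231
seg 4: a=-3, c=M4/2=3023/2772, d=(M5−M4)/(6·3)=-3023/24948, b=Δ4−h4·(2M4+M5)/6=-2099/1386
t_q=43/4 → seg 4, τ=3/4; S=-3+-2099/1386·τ+3023/2772·τ²+-3023/24948·τ³=-10063/2816

  seg 0: a=5 b=-7559/2772 c=0 d=2939/24948
  seg 1: a=0 b=629/1386 c=2939/2772 d=-1489/5544
  seg 2: a=3 b=340/231 c=-382/693 d=-5/297
  seg 3: a=2 b=-529/231 c=-487/693 d=1657/5544
  seg 4: a=-3 b=-2099/1386 c=3023/2772 d=-3023/24948
S(43/4) = -10063/2816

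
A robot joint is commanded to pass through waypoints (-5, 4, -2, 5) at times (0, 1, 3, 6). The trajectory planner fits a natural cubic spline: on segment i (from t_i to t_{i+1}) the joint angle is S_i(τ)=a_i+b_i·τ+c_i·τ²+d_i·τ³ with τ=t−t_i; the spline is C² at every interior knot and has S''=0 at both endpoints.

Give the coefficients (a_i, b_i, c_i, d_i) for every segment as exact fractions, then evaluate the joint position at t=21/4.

  seg 0: a=-5 b=34/3 c=0 d=-7/3
  seg 1: a=4 b=13/3 c=-7 d=5/3
  seg 2: a=-2 b=-11/3 c=3 d=-1/3
S(21/4) = 73/64

Δ: Δ0=9, Δ1=-3, Δ2=7/3
row 1: diag=6, rhs=-72; c'=1/3, d'=-12
row 2: denom=10−2·1/3=28/3; d'=(32−2·-12)/(28/3)=6
back: M2=6
back: M1=-12−1/3·6=-14
M: M0=0, M1=-14, M2=6, M3=0
seg 0: a=-5, c=M0/2=0, d=(M1−M0)/(6·1)=-7/3, b=Δ0−h0·(2M0+M1)/6=34/3
seg 1: a=4, c=M1/2=-7, d=(M2−M1)/(6·2)=5/3, b=Δ1−h1·(2M1+M2)/6=13/3
seg 2: a=-2, c=M2/2=3, d=(M3−M2)/(6·3)=-1/3, b=Δ2−h2·(2M2+M3)/6=-11/3
t_q=21/4 → seg 2, τ=9/4; S=-2+-11/3·τ+3·τ²+-1/3·τ³=73/64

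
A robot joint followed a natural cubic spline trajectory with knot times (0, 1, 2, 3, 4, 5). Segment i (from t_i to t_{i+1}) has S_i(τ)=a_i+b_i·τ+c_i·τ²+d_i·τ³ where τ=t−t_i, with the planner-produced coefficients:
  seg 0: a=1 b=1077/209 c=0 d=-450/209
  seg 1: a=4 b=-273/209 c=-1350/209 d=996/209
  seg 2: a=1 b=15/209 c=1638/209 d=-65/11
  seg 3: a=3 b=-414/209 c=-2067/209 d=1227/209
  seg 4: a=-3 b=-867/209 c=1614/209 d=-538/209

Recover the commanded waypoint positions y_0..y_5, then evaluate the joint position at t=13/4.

y_0=1 y_1=4 y_2=1 y_3=3 y_4=-3 y_5=-2
S(13/4) = 26463/13376

y_0 = S_0(0) = a_0 = 1
y_1 = S_1(0) = a_1 = 4
y_2 = S_2(0) = a_2 = 1
y_3 = S_3(0) = a_3 = 3
y_4 = S_4(0) = a_4 = -3
y_5 = S_4(1) = -2
t_q=13/4 is in segment 3 (τ=1/4); S_3(τ)=26463/13376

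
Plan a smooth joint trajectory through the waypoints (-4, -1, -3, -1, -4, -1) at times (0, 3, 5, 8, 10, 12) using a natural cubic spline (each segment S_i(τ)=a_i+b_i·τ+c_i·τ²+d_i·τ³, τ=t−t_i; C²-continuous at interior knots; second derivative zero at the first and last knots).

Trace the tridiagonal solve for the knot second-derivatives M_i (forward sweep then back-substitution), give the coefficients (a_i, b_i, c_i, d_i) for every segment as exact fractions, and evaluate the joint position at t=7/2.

  seg 0: a=-4 b=2971/1644 c=0 d=-1327/14796
  seg 1: a=-1 b=-505/822 c=-1327/1644 d=505/1644
  seg 2: a=-3 b=-43/274 c=1703/1644 d=-3755/14796
  seg 3: a=-1 b=-435/548 c=-171/137 d=981/2192
  seg 4: a=-4 b=-57/137 c=1575/1096 d=-525/2192
S(7/2) = -6447/4384

Δ: Δ0=1, Δ1=-1, Δ2=2/3, Δ3=-3/2, Δ4=3/2
row 1: diag=10, rhs=-12; c'=1/5, d'=-6/5
row 2: denom=10−2·1/5=48/5; d'=(10−2·-6/5)/(48/5)=31/24
row 3: denom=10−3·5/16=145/16; d'=(-13−3·31/24)/(145/16)=-54/29
row 4: denom=8−2·32/145=1096/145; d'=(18−2·-54/29)/(1096/145)=1575/548
back: M4=1575/548
back: M3=-54/29−32/145·1575/548=-342/137
back: M2=31/24−5/16·-342/137=1703/822
back: M1=-6/5−1/5·1703/822=-1327/822
M: M0=0, M1=-1327/822, M2=1703/822, M3=-342/137, M4=1575/548, M5=0
seg 0: a=-4, c=M0/2=0, d=(M1−M0)/(6·3)=-1327/14796, b=Δ0−h0·(2M0+M1)/6=2971/1644
seg 1: a=-1, c=M1/2=-1327/1644, d=(M2−M1)/(6·2)=505/1644, b=Δ1−h1·(2M1+M2)/6=-505/822
seg 2: a=-3, c=M2/2=1703/1644, d=(M3−M2)/(6·3)=-3755/14796, b=Δ2−h2·(2M2+M3)/6=-43/274
seg 3: a=-1, c=M3/2=-171/137, d=(M4−M3)/(6·2)=981/2192, b=Δ3−h3·(2M3+M4)/6=-435/548
seg 4: a=-4, c=M4/2=1575/1096, d=(M5−M4)/(6·2)=-525/2192, b=Δ4−h4·(2M4+M5)/6=-57/137
t_q=7/2 → seg 1, τ=1/2; S=-1+-505/822·τ+-1327/1644·τ²+505/1644·τ³=-6447/4384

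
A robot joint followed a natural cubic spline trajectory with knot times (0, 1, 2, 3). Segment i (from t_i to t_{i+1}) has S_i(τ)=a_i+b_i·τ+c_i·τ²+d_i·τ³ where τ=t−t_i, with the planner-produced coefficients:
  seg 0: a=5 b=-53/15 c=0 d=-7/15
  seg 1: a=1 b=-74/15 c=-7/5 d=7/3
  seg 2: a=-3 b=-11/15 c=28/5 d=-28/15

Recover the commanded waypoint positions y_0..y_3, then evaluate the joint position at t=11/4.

y_0 = S_0(0) = a_0 = 5
y_1 = S_1(0) = a_1 = 1
y_2 = S_2(0) = a_2 = -3
y_3 = S_2(1) = 0
t_q=11/4 is in segment 2 (τ=3/4); S_2(τ)=-19/16

y_0=5 y_1=1 y_2=-3 y_3=0
S(11/4) = -19/16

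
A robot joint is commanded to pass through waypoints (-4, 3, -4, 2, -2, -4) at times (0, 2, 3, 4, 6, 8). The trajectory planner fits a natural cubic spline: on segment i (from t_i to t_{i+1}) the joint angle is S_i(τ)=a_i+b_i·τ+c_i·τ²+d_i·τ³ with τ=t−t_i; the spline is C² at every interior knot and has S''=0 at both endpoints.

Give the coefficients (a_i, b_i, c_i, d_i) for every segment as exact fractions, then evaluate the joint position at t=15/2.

  seg 0: a=-4 b=4089/482 c=0 d=-1201/964
  seg 1: a=3 b=-3117/482 c=-3603/482 d=1673/241
  seg 2: a=-4 b=-285/482 c=6435/482 d=-1629/241
  seg 3: a=2 b=2811/482 c=-3339/482 d=2903/1928
  seg 4: a=-2 b=-918/241 c=2031/964 d=-677/1928
S(15/2) = -64139/15424

Δ: Δ0=7/2, Δ1=-7, Δ2=6, Δ3=-2, Δ4=-1
row 1: diag=6, rhs=-63; c'=1/6, d'=-21/2
row 2: denom=4−1·1/6=23/6; d'=(78−1·-21/2)/(23/6)=531/23
row 3: denom=6−1·6/23=132/23; d'=(-48−1·531/23)/(132/23)=-545/44
row 4: denom=8−2·23/66=241/33; d'=(6−2·-545/44)/(241/33)=2031/482
back: M4=2031/482
back: M3=-545/44−23/66·2031/482=-3339/241
back: M2=531/23−6/23·-3339/241=6435/241
back: M1=-21/2−1/6·6435/241=-3603/241
M: M0=0, M1=-3603/241, M2=6435/241, M3=-3339/241, M4=2031/482, M5=0
seg 0: a=-4, c=M0/2=0, d=(M1−M0)/(6·2)=-1201/964, b=Δ0−h0·(2M0+M1)/6=4089/482
seg 1: a=3, c=M1/2=-3603/482, d=(M2−M1)/(6·1)=1673/241, b=Δ1−h1·(2M1+M2)/6=-3117/482
seg 2: a=-4, c=M2/2=6435/482, d=(M3−M2)/(6·1)=-1629/241, b=Δ2−h2·(2M2+M3)/6=-285/482
seg 3: a=2, c=M3/2=-3339/482, d=(M4−M3)/(6·2)=2903/1928, b=Δ3−h3·(2M3+M4)/6=2811/482
seg 4: a=-2, c=M4/2=2031/964, d=(M5−M4)/(6·2)=-677/1928, b=Δ4−h4·(2M4+M5)/6=-918/241
t_q=15/2 → seg 4, τ=3/2; S=-2+-918/241·τ+2031/964·τ²+-677/1928·τ³=-64139/15424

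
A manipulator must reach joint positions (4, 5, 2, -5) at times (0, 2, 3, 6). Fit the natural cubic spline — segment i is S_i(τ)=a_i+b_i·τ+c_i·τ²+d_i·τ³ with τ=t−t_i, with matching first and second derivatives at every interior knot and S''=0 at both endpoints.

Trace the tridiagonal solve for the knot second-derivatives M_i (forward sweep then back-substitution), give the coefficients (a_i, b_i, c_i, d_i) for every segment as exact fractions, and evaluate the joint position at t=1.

  seg 0: a=4 b=485/282 c=0 d=-43/141
  seg 1: a=5 b=-547/282 c=-86/47 d=217/282
  seg 2: a=2 b=-464/141 c=45/94 d=-5/94
S(1) = 509/94

Δ: Δ0=1/2, Δ1=-3, Δ2=-7/3
row 1: diag=6, rhs=-21; c'=1/6, d'=-7/2
row 2: denom=8−1·1/6=47/6; d'=(4−1·-7/2)/(47/6)=45/47
back: M2=45/47
back: M1=-7/2−1/6·45/47=-172/47
M: M0=0, M1=-172/47, M2=45/47, M3=0
seg 0: a=4, c=M0/2=0, d=(M1−M0)/(6·2)=-43/141, b=Δ0−h0·(2M0+M1)/6=485/282
seg 1: a=5, c=M1/2=-86/47, d=(M2−M1)/(6·1)=217/282, b=Δ1−h1·(2M1+M2)/6=-547/282
seg 2: a=2, c=M2/2=45/94, d=(M3−M2)/(6·3)=-5/94, b=Δ2−h2·(2M2+M3)/6=-464/141
t_q=1 → seg 0, τ=1; S=4+485/282·τ+0·τ²+-43/141·τ³=509/94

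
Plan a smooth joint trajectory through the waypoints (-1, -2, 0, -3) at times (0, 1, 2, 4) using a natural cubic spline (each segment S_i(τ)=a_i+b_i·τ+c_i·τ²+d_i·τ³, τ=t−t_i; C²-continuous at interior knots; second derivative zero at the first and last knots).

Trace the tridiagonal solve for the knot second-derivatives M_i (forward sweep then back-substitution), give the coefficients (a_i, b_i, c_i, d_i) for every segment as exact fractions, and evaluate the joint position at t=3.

  seg 0: a=-1 b=-89/46 c=0 d=43/46
  seg 1: a=-2 b=20/23 c=129/46 d=-77/46
  seg 2: a=0 b=67/46 c=-51/23 d=17/46
S(3) = -9/23

Δ: Δ0=-1, Δ1=2, Δ2=-3/2
row 1: diag=4, rhs=18; c'=1/4, d'=9/2
row 2: denom=6−1·1/4=23/4; d'=(-21−1·9/2)/(23/4)=-102/23
back: M2=-102/23
back: M1=9/2−1/4·-102/23=129/23
M: M0=0, M1=129/23, M2=-102/23, M3=0
seg 0: a=-1, c=M0/2=0, d=(M1−M0)/(6·1)=43/46, b=Δ0−h0·(2M0+M1)/6=-89/46
seg 1: a=-2, c=M1/2=129/46, d=(M2−M1)/(6·1)=-77/46, b=Δ1−h1·(2M1+M2)/6=20/23
seg 2: a=0, c=M2/2=-51/23, d=(M3−M2)/(6·2)=17/46, b=Δ2−h2·(2M2+M3)/6=67/46
t_q=3 → seg 2, τ=1; S=0+67/46·τ+-51/23·τ²+17/46·τ³=-9/23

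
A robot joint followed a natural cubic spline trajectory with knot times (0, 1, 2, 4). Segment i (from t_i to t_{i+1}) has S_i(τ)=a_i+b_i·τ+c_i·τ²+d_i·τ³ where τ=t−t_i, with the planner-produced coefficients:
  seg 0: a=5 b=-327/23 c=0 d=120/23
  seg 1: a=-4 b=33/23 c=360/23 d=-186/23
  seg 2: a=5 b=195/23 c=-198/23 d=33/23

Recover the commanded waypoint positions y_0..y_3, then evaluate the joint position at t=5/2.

y_0=5 y_1=-4 y_2=5 y_3=-1
S(5/2) = 1337/184

y_0 = S_0(0) = a_0 = 5
y_1 = S_1(0) = a_1 = -4
y_2 = S_2(0) = a_2 = 5
y_3 = S_2(2) = -1
t_q=5/2 is in segment 2 (τ=1/2); S_2(τ)=1337/184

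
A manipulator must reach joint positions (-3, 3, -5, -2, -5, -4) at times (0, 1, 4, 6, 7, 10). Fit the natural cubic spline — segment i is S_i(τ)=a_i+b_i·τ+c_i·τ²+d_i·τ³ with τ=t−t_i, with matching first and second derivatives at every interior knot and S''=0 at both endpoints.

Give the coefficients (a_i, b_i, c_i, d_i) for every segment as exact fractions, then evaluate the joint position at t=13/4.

  seg 0: a=-3 b=46211/6162 c=0 d=-9239/6162
  seg 1: a=3 b=9247/3081 c=-9239/2054 d=16075/18486
  seg 2: a=-5 b=-241/474 c=3418/1027 d=-3580/3081
  seg 3: a=-2 b=-7021/6162 c=-3742/1027 d=10987/6162
  seg 4: a=-5 b=-9482/3081 c=3503/2054 d=-3503/18486
S(13/4) = -409281/131456

Δ: Δ0=6, Δ1=-8/3, Δ2=3/2, Δ3=-3, Δ4=1/3
row 1: diag=8, rhs=-52; c'=3/8, d'=-13/2
row 2: denom=10−3·3/8=71/8; d'=(25−3·-13/2)/(71/8)=356/71
row 3: denom=6−2·16/71=394/71; d'=(-27−2·356/71)/(394/71)=-2629/394
row 4: denom=8−1·71/394=3081/394; d'=(20−1·-2629/394)/(3081/394)=3503/1027
back: M4=3503/1027
back: M3=-2629/394−71/394·3503/1027=-7484/1027
back: M2=356/71−16/71·-7484/1027=6836/1027
back: M1=-13/2−3/8·6836/1027=-9239/1027
M: M0=0, M1=-9239/1027, M2=6836/1027, M3=-7484/1027, M4=3503/1027, M5=0
seg 0: a=-3, c=M0/2=0, d=(M1−M0)/(6·1)=-9239/6162, b=Δ0−h0·(2M0+M1)/6=46211/6162
seg 1: a=3, c=M1/2=-9239/2054, d=(M2−M1)/(6·3)=16075/18486, b=Δ1−h1·(2M1+M2)/6=9247/3081
seg 2: a=-5, c=M2/2=3418/1027, d=(M3−M2)/(6·2)=-3580/3081, b=Δ2−h2·(2M2+M3)/6=-241/474
seg 3: a=-2, c=M3/2=-3742/1027, d=(M4−M3)/(6·1)=10987/6162, b=Δ3−h3·(2M3+M4)/6=-7021/6162
seg 4: a=-5, c=M4/2=3503/2054, d=(M5−M4)/(6·3)=-3503/18486, b=Δ4−h4·(2M4+M5)/6=-9482/3081
t_q=13/4 → seg 1, τ=9/4; S=3+9247/3081·τ+-9239/2054·τ²+16075/18486·τ³=-409281/131456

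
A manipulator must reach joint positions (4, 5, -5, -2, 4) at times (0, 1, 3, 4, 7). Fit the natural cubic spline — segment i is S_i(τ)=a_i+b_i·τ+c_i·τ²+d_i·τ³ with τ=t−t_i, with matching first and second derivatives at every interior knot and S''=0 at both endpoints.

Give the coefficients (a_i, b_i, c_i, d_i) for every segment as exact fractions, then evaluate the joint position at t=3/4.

Δ: Δ0=1, Δ1=-5, Δ2=3, Δ3=2
row 1: diag=6, rhs=-36; c'=1/3, d'=-6
row 2: denom=6−2·1/3=16/3; d'=(48−2·-6)/(16/3)=45/4
row 3: denom=8−1·3/16=125/16; d'=(-6−1·45/4)/(125/16)=-276/125
back: M3=-276/125
back: M2=45/4−3/16·-276/125=1458/125
back: M1=-6−1/3·1458/125=-1236/125
M: M0=0, M1=-1236/125, M2=1458/125, M3=-276/125, M4=0
seg 0: a=4, c=M0/2=0, d=(M1−M0)/(6·1)=-206/125, b=Δ0−h0·(2M0+M1)/6=331/125
seg 1: a=5, c=M1/2=-618/125, d=(M2−M1)/(6·2)=449/250, b=Δ1−h1·(2M1+M2)/6=-287/125
seg 2: a=-5, c=M2/2=729/125, d=(M3−M2)/(6·1)=-289/125, b=Δ2−h2·(2M2+M3)/6=-13/25
seg 3: a=-2, c=M3/2=-138/125, d=(M4−M3)/(6·3)=46/375, b=Δ3−h3·(2M3+M4)/6=526/125
t_q=3/4 → seg 0, τ=3/4; S=4+331/125·τ+0·τ²+-206/125·τ³=21163/4000

  seg 0: a=4 b=331/125 c=0 d=-206/125
  seg 1: a=5 b=-287/125 c=-618/125 d=449/250
  seg 2: a=-5 b=-13/25 c=729/125 d=-289/125
  seg 3: a=-2 b=526/125 c=-138/125 d=46/375
S(3/4) = 21163/4000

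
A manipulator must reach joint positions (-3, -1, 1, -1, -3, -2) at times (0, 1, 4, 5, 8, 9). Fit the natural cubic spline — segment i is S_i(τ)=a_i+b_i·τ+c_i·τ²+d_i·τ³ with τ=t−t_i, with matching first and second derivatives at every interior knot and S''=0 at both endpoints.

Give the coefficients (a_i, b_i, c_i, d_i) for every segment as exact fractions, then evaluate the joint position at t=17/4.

Δ: Δ0=2, Δ1=2/3, Δ2=-2, Δ3=-2/3, Δ4=1
row 1: diag=8, rhs=-8; c'=3/8, d'=-1
row 2: denom=8−3·3/8=55/8; d'=(-16−3·-1)/(55/8)=-104/55
row 3: denom=8−1·8/55=432/55; d'=(8−1·-104/55)/(432/55)=34/27
row 4: denom=8−3·55/144=329/48; d'=(10−3·34/27)/(329/48)=128/141
back: M4=128/141
back: M3=34/27−55/144·128/141=386/423
back: M2=-104/55−8/55·386/423=-856/423
back: M1=-1−3/8·-856/423=-34/141
M: M0=0, M1=-34/141, M2=-856/423, M3=386/423, M4=128/141, M5=0
seg 0: a=-3, c=M0/2=0, d=(M1−M0)/(6·1)=-17/423, b=Δ0−h0·(2M0+M1)/6=863/423
seg 1: a=-1, c=M1/2=-17/141, d=(M2−M1)/(6·3)=-377/3807, b=Δ1−h1·(2M1+M2)/6=812/423
seg 2: a=1, c=M2/2=-428/423, d=(M3−M2)/(6·1)=23/47, b=Δ2−h2·(2M2+M3)/6=-625/423
seg 3: a=-1, c=M3/2=193/423, d=(M4−M3)/(6·3)=-1/3807, b=Δ3−h3·(2M3+M4)/6=-860/423
seg 4: a=-3, c=M4/2=64/141, d=(M5−M4)/(6·1)=-64/423, b=Δ4−h4·(2M4+M5)/6=295/423
t_q=17/4 → seg 2, τ=1/4; S=1+-625/423·τ+-428/423·τ²+23/47·τ³=5189/9024

  seg 0: a=-3 b=863/423 c=0 d=-17/423
  seg 1: a=-1 b=812/423 c=-17/141 d=-377/3807
  seg 2: a=1 b=-625/423 c=-428/423 d=23/47
  seg 3: a=-1 b=-860/423 c=193/423 d=-1/3807
  seg 4: a=-3 b=295/423 c=64/141 d=-64/423
S(17/4) = 5189/9024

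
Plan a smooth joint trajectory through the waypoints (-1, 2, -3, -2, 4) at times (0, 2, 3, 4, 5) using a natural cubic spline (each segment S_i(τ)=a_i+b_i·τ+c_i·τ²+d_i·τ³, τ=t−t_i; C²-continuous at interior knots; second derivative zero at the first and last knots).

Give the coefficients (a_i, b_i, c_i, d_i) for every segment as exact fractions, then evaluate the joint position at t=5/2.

Δ: Δ0=3/2, Δ1=-5, Δ2=1, Δ3=6
row 1: diag=6, rhs=-39; c'=1/6, d'=-13/2
row 2: denom=4−1·1/6=23/6; d'=(36−1·-13/2)/(23/6)=255/23
row 3: denom=4−1·6/23=86/23; d'=(30−1·255/23)/(86/23)=435/86
back: M3=435/86
back: M2=255/23−6/23·435/86=420/43
back: M1=-13/2−1/6·420/43=-699/86
M: M0=0, M1=-699/86, M2=420/43, M3=435/86, M4=0
seg 0: a=-1, c=M0/2=0, d=(M1−M0)/(6·2)=-233/344, b=Δ0−h0·(2M0+M1)/6=181/43
seg 1: a=2, c=M1/2=-699/172, d=(M2−M1)/(6·1)=513/172, b=Δ1−h1·(2M1+M2)/6=-337/86
seg 2: a=-3, c=M2/2=210/43, d=(M3−M2)/(6·1)=-135/172, b=Δ2−h2·(2M2+M3)/6=-533/172
seg 3: a=-2, c=M3/2=435/172, d=(M4−M3)/(6·1)=-145/172, b=Δ3−h3·(2M3+M4)/6=371/86
t_q=5/2 → seg 1, τ=1/2; S=2+-337/86·τ+-699/172·τ²+513/172·τ³=-829/1376

  seg 0: a=-1 b=181/43 c=0 d=-233/344
  seg 1: a=2 b=-337/86 c=-699/172 d=513/172
  seg 2: a=-3 b=-533/172 c=210/43 d=-135/172
  seg 3: a=-2 b=371/86 c=435/172 d=-145/172
S(5/2) = -829/1376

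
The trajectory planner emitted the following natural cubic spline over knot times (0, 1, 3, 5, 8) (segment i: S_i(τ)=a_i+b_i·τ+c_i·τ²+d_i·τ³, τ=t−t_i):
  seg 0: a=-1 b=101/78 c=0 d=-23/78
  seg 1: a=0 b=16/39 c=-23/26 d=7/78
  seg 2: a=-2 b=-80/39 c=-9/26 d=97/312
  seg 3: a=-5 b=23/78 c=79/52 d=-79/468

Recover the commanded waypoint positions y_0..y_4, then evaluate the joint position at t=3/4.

y_0 = S_0(0) = a_0 = -1
y_1 = S_1(0) = a_1 = 0
y_2 = S_2(0) = a_2 = -2
y_3 = S_3(0) = a_3 = -5
y_4 = S_3(3) = 5
t_q=3/4 is in segment 0 (τ=3/4); S_0(τ)=-255/1664

y_0=-1 y_1=0 y_2=-2 y_3=-5 y_4=5
S(3/4) = -255/1664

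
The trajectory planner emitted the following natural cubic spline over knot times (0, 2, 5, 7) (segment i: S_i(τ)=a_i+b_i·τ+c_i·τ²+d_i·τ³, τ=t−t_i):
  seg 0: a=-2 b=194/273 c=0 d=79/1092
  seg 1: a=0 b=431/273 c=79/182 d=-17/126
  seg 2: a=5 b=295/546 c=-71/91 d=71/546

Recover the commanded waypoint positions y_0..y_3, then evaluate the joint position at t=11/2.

y_0 = S_0(0) = a_0 = -2
y_1 = S_1(0) = a_1 = 0
y_2 = S_2(0) = a_2 = 5
y_3 = S_2(2) = 4
t_q=11/2 is in segment 2 (τ=1/2); S_2(τ)=1059/208

y_0=-2 y_1=0 y_2=5 y_3=4
S(11/2) = 1059/208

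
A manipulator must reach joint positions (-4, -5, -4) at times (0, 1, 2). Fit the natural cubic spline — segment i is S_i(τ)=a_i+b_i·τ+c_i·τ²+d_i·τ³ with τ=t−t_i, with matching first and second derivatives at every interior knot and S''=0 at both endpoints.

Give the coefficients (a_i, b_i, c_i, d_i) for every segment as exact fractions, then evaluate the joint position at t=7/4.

Δ: Δ0=-1, Δ1=1
row 1: diag=4, rhs=12; c'=1/4, d'=3
back: M1=3
M: M0=0, M1=3, M2=0
seg 0: a=-4, c=M0/2=0, d=(M1−M0)/(6·1)=1/2, b=Δ0−h0·(2M0+M1)/6=-3/2
seg 1: a=-5, c=M1/2=3/2, d=(M2−M1)/(6·1)=-1/2, b=Δ1−h1·(2M1+M2)/6=0
t_q=7/4 → seg 1, τ=3/4; S=-5+0·τ+3/2·τ²+-1/2·τ³=-559/128

  seg 0: a=-4 b=-3/2 c=0 d=1/2
  seg 1: a=-5 b=0 c=3/2 d=-1/2
S(7/4) = -559/128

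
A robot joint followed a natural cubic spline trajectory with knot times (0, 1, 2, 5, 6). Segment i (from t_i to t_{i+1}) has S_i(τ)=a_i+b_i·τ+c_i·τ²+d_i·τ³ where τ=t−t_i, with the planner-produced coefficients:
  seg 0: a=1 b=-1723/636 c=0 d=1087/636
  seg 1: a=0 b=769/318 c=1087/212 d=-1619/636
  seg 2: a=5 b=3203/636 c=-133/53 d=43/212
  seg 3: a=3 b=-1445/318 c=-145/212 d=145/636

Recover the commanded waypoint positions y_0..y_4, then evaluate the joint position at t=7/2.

y_0=1 y_1=0 y_2=5 y_3=3 y_4=-2
S(7/2) = 12877/1696

y_0 = S_0(0) = a_0 = 1
y_1 = S_1(0) = a_1 = 0
y_2 = S_2(0) = a_2 = 5
y_3 = S_3(0) = a_3 = 3
y_4 = S_3(1) = -2
t_q=7/2 is in segment 2 (τ=3/2); S_2(τ)=12877/1696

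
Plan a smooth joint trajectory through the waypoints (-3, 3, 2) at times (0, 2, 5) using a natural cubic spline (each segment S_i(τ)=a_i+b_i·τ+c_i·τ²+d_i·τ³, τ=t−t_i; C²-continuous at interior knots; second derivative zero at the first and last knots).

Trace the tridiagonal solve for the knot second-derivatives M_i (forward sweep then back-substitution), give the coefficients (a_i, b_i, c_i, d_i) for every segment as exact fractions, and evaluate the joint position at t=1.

  seg 0: a=-3 b=11/3 c=0 d=-1/6
  seg 1: a=3 b=5/3 c=-1 d=1/9
S(1) = 1/2

Δ: Δ0=3, Δ1=-1/3
row 1: diag=10, rhs=-20; c'=3/10, d'=-2
back: M1=-2
M: M0=0, M1=-2, M2=0
seg 0: a=-3, c=M0/2=0, d=(M1−M0)/(6·2)=-1/6, b=Δ0−h0·(2M0+M1)/6=11/3
seg 1: a=3, c=M1/2=-1, d=(M2−M1)/(6·3)=1/9, b=Δ1−h1·(2M1+M2)/6=5/3
t_q=1 → seg 0, τ=1; S=-3+11/3·τ+0·τ²+-1/6·τ³=1/2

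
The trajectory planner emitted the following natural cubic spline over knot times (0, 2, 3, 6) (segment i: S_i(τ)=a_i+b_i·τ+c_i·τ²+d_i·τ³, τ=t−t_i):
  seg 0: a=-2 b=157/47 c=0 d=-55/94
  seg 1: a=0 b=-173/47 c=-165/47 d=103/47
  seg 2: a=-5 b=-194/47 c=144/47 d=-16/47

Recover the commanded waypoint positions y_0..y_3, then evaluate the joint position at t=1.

y_0 = S_0(0) = a_0 = -2
y_1 = S_1(0) = a_1 = 0
y_2 = S_2(0) = a_2 = -5
y_3 = S_2(3) = 1
t_q=1 is in segment 0 (τ=1); S_0(τ)=71/94

y_0=-2 y_1=0 y_2=-5 y_3=1
S(1) = 71/94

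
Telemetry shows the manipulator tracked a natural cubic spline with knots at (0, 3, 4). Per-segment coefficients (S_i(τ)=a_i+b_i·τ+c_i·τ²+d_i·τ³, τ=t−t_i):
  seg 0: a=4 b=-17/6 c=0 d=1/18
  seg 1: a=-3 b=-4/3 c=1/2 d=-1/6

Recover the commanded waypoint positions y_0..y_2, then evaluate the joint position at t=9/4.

y_0 = S_0(0) = a_0 = 4
y_1 = S_1(0) = a_1 = -3
y_2 = S_1(1) = -4
t_q=9/4 is in segment 0 (τ=9/4); S_0(τ)=-223/128

y_0=4 y_1=-3 y_2=-4
S(9/4) = -223/128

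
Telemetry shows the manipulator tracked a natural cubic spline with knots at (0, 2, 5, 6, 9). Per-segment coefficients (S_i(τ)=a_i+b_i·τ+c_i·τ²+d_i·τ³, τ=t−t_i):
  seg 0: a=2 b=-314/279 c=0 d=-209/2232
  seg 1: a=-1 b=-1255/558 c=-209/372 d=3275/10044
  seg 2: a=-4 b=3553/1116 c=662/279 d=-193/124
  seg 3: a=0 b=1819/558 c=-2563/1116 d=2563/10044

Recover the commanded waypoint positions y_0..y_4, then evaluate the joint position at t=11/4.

y_0=2 y_1=-1 y_2=-4 y_3=0 y_4=-4
S(11/4) = -22739/7936

y_0 = S_0(0) = a_0 = 2
y_1 = S_1(0) = a_1 = -1
y_2 = S_2(0) = a_2 = -4
y_3 = S_3(0) = a_3 = 0
y_4 = S_3(3) = -4
t_q=11/4 is in segment 1 (τ=3/4); S_1(τ)=-22739/7936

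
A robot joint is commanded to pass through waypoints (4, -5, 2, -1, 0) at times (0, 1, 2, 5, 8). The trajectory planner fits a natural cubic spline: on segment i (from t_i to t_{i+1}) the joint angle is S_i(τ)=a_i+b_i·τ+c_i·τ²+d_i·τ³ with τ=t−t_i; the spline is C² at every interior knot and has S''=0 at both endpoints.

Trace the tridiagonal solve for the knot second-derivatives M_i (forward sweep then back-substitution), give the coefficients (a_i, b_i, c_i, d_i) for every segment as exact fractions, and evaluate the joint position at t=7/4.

Δ: Δ0=-9, Δ1=7, Δ2=-1, Δ3=1/3
row 1: diag=4, rhs=96; c'=1/4, d'=24
row 2: denom=8−1·1/4=31/4; d'=(-48−1·24)/(31/4)=-288/31
row 3: denom=12−3·12/31=336/31; d'=(8−3·-288/31)/(336/31)=139/42
back: M3=139/42
back: M2=-288/31−12/31·139/42=-74/7
back: M1=24−1/4·-74/7=373/14
M: M0=0, M1=373/14, M2=-74/7, M3=139/42, M4=0
seg 0: a=4, c=M0/2=0, d=(M1−M0)/(6·1)=373/84, b=Δ0−h0·(2M0+M1)/6=-1129/84
seg 1: a=-5, c=M1/2=373/28, d=(M2−M1)/(6·1)=-521/84, b=Δ1−h1·(2M1+M2)/6=-5/42
seg 2: a=2, c=M2/2=-37/7, d=(M3−M2)/(6·3)=583/756, b=Δ2−h2·(2M2+M3)/6=95/12
seg 3: a=-1, c=M3/2=139/84, d=(M4−M3)/(6·3)=-139/756, b=Δ3−h3·(2M3+M4)/6=-125/42
t_q=7/4 → seg 1, τ=3/4; S=-5+-5/42·τ+373/28·τ²+-521/84·τ³=-381/1792

  seg 0: a=4 b=-1129/84 c=0 d=373/84
  seg 1: a=-5 b=-5/42 c=373/28 d=-521/84
  seg 2: a=2 b=95/12 c=-37/7 d=583/756
  seg 3: a=-1 b=-125/42 c=139/84 d=-139/756
S(7/4) = -381/1792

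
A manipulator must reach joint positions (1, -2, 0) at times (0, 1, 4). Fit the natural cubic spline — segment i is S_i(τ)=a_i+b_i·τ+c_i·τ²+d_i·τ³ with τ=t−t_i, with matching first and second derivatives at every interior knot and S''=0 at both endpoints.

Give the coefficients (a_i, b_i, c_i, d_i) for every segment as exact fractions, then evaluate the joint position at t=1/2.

  seg 0: a=1 b=-83/24 c=0 d=11/24
  seg 1: a=-2 b=-25/12 c=11/8 d=-11/72
S(1/2) = -43/64

Δ: Δ0=-3, Δ1=2/3
row 1: diag=8, rhs=22; c'=3/8, d'=11/4
back: M1=11/4
M: M0=0, M1=11/4, M2=0
seg 0: a=1, c=M0/2=0, d=(M1−M0)/(6·1)=11/24, b=Δ0−h0·(2M0+M1)/6=-83/24
seg 1: a=-2, c=M1/2=11/8, d=(M2−M1)/(6·3)=-11/72, b=Δ1−h1·(2M1+M2)/6=-25/12
t_q=1/2 → seg 0, τ=1/2; S=1+-83/24·τ+0·τ²+11/24·τ³=-43/64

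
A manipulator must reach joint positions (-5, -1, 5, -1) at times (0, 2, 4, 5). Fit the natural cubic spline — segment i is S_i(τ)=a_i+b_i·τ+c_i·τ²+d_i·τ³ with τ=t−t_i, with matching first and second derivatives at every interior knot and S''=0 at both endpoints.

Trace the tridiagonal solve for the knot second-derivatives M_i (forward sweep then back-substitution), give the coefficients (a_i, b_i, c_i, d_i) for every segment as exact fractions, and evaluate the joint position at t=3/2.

Δ: Δ0=2, Δ1=3, Δ2=-6
row 1: diag=8, rhs=6; c'=1/4, d'=3/4
row 2: denom=6−2·1/4=11/2; d'=(-54−2·3/4)/(11/2)=-111/11
back: M2=-111/11
back: M1=3/4−1/4·-111/11=36/11
M: M0=0, M1=36/11, M2=-111/11, M3=0
seg 0: a=-5, c=M0/2=0, d=(M1−M0)/(6·2)=3/11, b=Δ0−h0·(2M0+M1)/6=10/11
seg 1: a=-1, c=M1/2=18/11, d=(M2−M1)/(6·2)=-49/44, b=Δ1−h1·(2M1+M2)/6=46/11
seg 2: a=5, c=M2/2=-111/22, d=(M3−M2)/(6·1)=37/22, b=Δ2−h2·(2M2+M3)/6=-29/11
t_q=3/2 → seg 0, τ=3/2; S=-5+10/11·τ+0·τ²+3/11·τ³=-239/88

  seg 0: a=-5 b=10/11 c=0 d=3/11
  seg 1: a=-1 b=46/11 c=18/11 d=-49/44
  seg 2: a=5 b=-29/11 c=-111/22 d=37/22
S(3/2) = -239/88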